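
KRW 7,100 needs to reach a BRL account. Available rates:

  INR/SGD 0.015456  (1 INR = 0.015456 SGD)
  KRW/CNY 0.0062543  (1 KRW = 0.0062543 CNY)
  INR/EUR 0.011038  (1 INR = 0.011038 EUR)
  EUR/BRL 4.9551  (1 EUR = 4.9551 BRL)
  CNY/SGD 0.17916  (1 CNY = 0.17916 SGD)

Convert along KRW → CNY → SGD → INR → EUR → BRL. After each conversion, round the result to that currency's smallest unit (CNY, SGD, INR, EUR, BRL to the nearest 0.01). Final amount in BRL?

KRW 7,100 × 0.0062543 = CNY 44.41
CNY 44.41 × 0.17916 = SGD 7.96
SGD 7.96 ÷ 0.015456 = INR 515.01
INR 515.01 × 0.011038 = EUR 5.68
EUR 5.68 × 4.9551 = BRL 28.14

BRL 28.14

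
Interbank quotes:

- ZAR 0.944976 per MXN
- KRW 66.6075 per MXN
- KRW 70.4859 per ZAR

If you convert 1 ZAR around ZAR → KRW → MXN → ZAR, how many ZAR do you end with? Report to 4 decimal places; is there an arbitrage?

1.0000 (no arbitrage)

Around ZAR → KRW → MXN → ZAR: 1 × 70.4859 ÷ 66.6075 × 0.944976 = 1.000000
Product ≈ 1 (deviation 0.000%, within rounding noise).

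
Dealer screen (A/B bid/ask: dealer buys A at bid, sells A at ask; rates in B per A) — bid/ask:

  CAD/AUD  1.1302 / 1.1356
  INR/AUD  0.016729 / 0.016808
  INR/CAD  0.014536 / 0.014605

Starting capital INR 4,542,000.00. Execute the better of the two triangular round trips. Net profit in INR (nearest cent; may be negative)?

Net profit: INR 39,315.13

Best loop INR → AUD → CAD → INR:
INR 4,542,000.00 × 0.016729 (sell INR at bid) = AUD 75,983.12
AUD 75,983.12 ÷ 1.1356 (buy CAD at ask) = CAD 66,910.11
CAD 66,910.11 ÷ 0.014605 (buy INR at ask) = INR 4,581,315.13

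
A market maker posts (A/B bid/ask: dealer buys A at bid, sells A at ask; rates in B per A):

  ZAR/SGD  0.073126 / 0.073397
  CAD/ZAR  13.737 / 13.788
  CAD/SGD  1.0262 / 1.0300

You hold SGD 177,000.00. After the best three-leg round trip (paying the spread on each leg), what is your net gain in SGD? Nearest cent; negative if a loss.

Best loop SGD → ZAR → CAD → SGD:
SGD 177,000.00 ÷ 0.073397 (buy ZAR at ask) = ZAR 2,411,542.71
ZAR 2,411,542.71 ÷ 13.788 (buy CAD at ask) = CAD 174,901.56
CAD 174,901.56 × 1.0262 (sell CAD at bid) = SGD 179,483.98

Net profit: SGD 2,483.98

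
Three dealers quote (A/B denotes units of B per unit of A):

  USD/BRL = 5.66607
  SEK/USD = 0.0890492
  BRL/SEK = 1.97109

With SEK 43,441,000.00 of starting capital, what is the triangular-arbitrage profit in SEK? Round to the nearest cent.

Profitable loop is SEK → BRL → USD → SEK:
SEK 43,441,000.00 ÷ 1.97109 = BRL 22,039,074.83
BRL 22,039,074.83 ÷ 5.66607 = USD 3,889,658.06
USD 3,889,658.06 ÷ 0.0890492 = SEK 43,679,876.48
Profit = SEK 43,679,876.48 − SEK 43,441,000.00

Profit: SEK 238,876.48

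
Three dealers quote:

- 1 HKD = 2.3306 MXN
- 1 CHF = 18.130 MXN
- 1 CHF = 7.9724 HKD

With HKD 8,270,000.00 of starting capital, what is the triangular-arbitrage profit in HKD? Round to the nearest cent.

Profitable loop is HKD → MXN → CHF → HKD:
HKD 8,270,000.00 × 2.3306 = MXN 19,274,062.00
MXN 19,274,062.00 ÷ 18.130 = CHF 1,063,103.25
CHF 1,063,103.25 × 7.9724 = HKD 8,475,484.38
Profit = HKD 8,475,484.38 − HKD 8,270,000.00

Profit: HKD 205,484.38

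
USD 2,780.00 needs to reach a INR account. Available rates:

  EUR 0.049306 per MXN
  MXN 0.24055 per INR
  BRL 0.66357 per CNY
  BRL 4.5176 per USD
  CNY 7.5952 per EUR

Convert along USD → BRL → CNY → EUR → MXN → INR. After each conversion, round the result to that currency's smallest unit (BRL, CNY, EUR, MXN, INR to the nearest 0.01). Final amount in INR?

USD 2,780.00 × 4.5176 = BRL 12,558.93
BRL 12,558.93 ÷ 0.66357 = CNY 18,926.31
CNY 18,926.31 ÷ 7.5952 = EUR 2,491.88
EUR 2,491.88 ÷ 0.049306 = MXN 50,539.08
MXN 50,539.08 ÷ 0.24055 = INR 210,098.03

INR 210,098.03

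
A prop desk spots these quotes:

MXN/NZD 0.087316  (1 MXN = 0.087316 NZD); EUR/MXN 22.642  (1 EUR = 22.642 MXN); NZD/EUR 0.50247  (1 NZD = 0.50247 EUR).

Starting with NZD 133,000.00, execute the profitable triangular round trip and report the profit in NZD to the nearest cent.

Profit: NZD 885.30

Profitable loop is NZD → MXN → EUR → NZD:
NZD 133,000.00 ÷ 0.087316 = MXN 1,523,203.08
MXN 1,523,203.08 ÷ 22.642 = EUR 67,273.35
EUR 67,273.35 ÷ 0.50247 = NZD 133,885.30
Profit = NZD 133,885.30 − NZD 133,000.00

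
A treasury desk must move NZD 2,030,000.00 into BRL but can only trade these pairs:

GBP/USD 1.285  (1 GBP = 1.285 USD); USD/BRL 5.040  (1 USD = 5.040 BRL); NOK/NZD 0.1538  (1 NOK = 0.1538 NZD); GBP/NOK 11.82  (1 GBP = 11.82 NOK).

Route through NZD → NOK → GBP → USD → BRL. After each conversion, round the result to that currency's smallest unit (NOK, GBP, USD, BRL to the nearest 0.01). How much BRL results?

BRL 7,231,957.94

NZD 2,030,000.00 ÷ 0.1538 = NOK 13,198,959.69
NOK 13,198,959.69 ÷ 11.82 = GBP 1,116,663.26
GBP 1,116,663.26 × 1.285 = USD 1,434,912.29
USD 1,434,912.29 × 5.040 = BRL 7,231,957.94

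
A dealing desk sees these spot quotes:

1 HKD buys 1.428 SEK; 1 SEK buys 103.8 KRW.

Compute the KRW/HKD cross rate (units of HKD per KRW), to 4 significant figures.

KRW/HKD = 0.006746

1 KRW ÷ 103.8 = 0.00963391 SEK
0.00963391 SEK ÷ 1.428 = 0.00674644 HKD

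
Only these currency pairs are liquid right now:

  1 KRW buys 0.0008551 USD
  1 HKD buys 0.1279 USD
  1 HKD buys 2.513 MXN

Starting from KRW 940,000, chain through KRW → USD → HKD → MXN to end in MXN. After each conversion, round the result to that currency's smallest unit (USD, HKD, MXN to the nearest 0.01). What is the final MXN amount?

KRW 940,000 × 0.0008551 = USD 803.79
USD 803.79 ÷ 0.1279 = HKD 6,284.52
HKD 6,284.52 × 2.513 = MXN 15,793.00

MXN 15,793.00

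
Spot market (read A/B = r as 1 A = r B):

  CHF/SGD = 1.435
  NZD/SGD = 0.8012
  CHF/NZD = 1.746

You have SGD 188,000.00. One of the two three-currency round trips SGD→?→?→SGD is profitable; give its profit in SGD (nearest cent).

Profitable loop is SGD → NZD → CHF → SGD:
SGD 188,000.00 ÷ 0.8012 = NZD 234,648.03
NZD 234,648.03 ÷ 1.746 = CHF 134,391.77
CHF 134,391.77 × 1.435 = SGD 192,852.19
Profit = SGD 192,852.19 − SGD 188,000.00

Profit: SGD 4,852.19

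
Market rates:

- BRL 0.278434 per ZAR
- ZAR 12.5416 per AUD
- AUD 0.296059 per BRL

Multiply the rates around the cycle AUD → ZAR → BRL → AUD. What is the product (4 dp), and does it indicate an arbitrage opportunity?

1.0338 (arbitrage exists)

Around AUD → ZAR → BRL → AUD: 1 × 12.5416 × 0.278434 × 0.296059 = 1.033840
Product > 1; profitable direction is AUD → ZAR → BRL → AUD.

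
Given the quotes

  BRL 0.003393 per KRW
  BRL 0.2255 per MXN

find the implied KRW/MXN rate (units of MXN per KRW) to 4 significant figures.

1 KRW × 0.003393 = 0.003393 BRL
0.003393 BRL ÷ 0.2255 = 0.0150466 MXN

KRW/MXN = 0.01505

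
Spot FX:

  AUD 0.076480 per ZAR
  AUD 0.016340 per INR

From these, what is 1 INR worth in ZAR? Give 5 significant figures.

1 INR × 0.016340 = 0.01634 AUD
0.01634 AUD ÷ 0.076480 = 0.213651 ZAR

INR/ZAR = 0.21365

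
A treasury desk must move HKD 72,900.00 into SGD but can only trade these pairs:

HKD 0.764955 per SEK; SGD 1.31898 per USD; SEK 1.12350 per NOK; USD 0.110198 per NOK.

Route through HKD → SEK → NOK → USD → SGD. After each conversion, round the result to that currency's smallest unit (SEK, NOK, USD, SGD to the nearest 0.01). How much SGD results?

SGD 12,329.07

HKD 72,900.00 ÷ 0.764955 = SEK 95,299.72
SEK 95,299.72 ÷ 1.12350 = NOK 84,823.96
NOK 84,823.96 × 0.110198 = USD 9,347.43
USD 9,347.43 × 1.31898 = SGD 12,329.07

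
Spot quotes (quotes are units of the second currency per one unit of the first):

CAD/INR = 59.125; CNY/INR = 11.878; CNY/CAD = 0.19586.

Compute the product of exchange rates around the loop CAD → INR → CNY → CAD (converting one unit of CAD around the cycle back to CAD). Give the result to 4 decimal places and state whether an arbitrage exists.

Around CAD → INR → CNY → CAD: 1 × 59.125 ÷ 11.878 × 0.19586 = 0.974930
Product < 1; profitable direction is CAD → CNY → INR → CAD.

0.9749 (arbitrage exists)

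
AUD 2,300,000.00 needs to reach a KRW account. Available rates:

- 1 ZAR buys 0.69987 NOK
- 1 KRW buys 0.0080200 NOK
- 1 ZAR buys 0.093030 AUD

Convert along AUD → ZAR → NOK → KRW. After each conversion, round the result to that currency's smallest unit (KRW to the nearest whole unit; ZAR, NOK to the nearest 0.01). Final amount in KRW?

KRW 2,157,485,197

AUD 2,300,000.00 ÷ 0.093030 = ZAR 24,723,207.57
ZAR 24,723,207.57 × 0.69987 = NOK 17,303,031.28
NOK 17,303,031.28 ÷ 0.0080200 = KRW 2,157,485,197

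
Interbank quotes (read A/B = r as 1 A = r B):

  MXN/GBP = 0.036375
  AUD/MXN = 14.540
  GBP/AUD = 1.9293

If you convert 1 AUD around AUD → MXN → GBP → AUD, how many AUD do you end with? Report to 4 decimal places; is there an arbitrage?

Around AUD → MXN → GBP → AUD: 1 × 14.540 × 0.036375 × 1.9293 = 1.020392
Product > 1; profitable direction is AUD → MXN → GBP → AUD.

1.0204 (arbitrage exists)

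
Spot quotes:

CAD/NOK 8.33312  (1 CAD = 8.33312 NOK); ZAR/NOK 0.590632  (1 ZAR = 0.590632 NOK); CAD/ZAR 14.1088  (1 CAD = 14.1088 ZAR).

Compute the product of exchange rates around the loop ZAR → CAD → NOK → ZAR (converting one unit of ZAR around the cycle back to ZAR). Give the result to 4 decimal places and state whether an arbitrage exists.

1.0000 (no arbitrage)

Around ZAR → CAD → NOK → ZAR: 1 ÷ 14.1088 × 8.33312 ÷ 0.590632 = 1.000001
Product ≈ 1 (deviation 0.000%, within rounding noise).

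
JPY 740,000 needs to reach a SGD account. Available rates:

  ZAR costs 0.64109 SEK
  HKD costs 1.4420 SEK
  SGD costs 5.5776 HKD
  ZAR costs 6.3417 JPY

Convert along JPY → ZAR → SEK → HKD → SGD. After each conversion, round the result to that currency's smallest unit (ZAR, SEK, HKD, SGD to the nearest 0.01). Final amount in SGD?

JPY 740,000 ÷ 6.3417 = ZAR 116,687.95
ZAR 116,687.95 × 0.64109 = SEK 74,807.48
SEK 74,807.48 ÷ 1.4420 = HKD 51,877.59
HKD 51,877.59 ÷ 5.5776 = SGD 9,301.06

SGD 9,301.06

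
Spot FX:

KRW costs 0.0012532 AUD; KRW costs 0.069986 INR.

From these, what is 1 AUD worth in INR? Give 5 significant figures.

AUD/INR = 55.846

1 AUD ÷ 0.0012532 = 797.957 KRW
797.957 KRW × 0.069986 = 55.8458 INR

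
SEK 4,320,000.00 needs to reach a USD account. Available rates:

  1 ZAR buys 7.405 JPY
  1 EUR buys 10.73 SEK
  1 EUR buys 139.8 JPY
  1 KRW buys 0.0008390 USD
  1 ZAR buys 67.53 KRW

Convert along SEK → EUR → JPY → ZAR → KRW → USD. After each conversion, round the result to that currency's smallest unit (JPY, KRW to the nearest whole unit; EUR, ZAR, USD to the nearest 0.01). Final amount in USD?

SEK 4,320,000.00 ÷ 10.73 = EUR 402,609.51
EUR 402,609.51 × 139.8 = JPY 56,284,809
JPY 56,284,809 ÷ 7.405 = ZAR 7,600,919.51
ZAR 7,600,919.51 × 67.53 = KRW 513,290,095
KRW 513,290,095 × 0.0008390 = USD 430,650.39

USD 430,650.39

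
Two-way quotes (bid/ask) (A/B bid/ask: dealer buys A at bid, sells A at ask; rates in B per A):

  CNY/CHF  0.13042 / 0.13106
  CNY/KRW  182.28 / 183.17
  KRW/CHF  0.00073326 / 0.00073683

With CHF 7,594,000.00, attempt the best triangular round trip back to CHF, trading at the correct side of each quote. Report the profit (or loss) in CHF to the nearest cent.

Best loop CHF → CNY → KRW → CHF:
CHF 7,594,000.00 ÷ 0.13106 (buy CNY at ask) = CNY 57,942,926.90
CNY 57,942,926.90 × 182.28 (sell CNY at bid) = KRW 10,561,836,716
KRW 10,561,836,716 × 0.00073326 (sell KRW at bid) = CHF 7,744,572.39

Net profit: CHF 150,572.39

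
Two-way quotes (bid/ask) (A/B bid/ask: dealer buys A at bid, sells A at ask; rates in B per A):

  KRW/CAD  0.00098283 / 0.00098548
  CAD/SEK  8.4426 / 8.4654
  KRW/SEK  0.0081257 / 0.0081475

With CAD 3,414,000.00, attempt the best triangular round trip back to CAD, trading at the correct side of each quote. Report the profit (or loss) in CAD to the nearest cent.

Net profit: CAD 62,912.53

Best loop CAD → SEK → KRW → CAD:
CAD 3,414,000.00 × 8.4426 (sell CAD at bid) = SEK 28,823,036.40
SEK 28,823,036.40 ÷ 0.0081475 (buy KRW at ask) = KRW 3,537,654,053
KRW 3,537,654,053 × 0.00098283 (sell KRW at bid) = CAD 3,476,912.53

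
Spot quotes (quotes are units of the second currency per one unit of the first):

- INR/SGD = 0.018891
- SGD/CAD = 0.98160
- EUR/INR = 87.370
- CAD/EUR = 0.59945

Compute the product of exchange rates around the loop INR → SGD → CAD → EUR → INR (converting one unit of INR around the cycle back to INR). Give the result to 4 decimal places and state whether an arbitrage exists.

Around INR → SGD → CAD → EUR → INR: 1 × 0.018891 × 0.98160 × 0.59945 × 87.370 = 0.971191
Product < 1; profitable direction is INR → EUR → CAD → SGD → INR.

0.9712 (arbitrage exists)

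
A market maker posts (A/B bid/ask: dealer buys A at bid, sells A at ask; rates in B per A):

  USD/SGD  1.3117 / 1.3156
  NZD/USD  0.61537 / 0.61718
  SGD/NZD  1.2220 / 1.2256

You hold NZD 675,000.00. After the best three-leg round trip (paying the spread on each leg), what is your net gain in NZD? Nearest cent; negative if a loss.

Best loop NZD → SGD → USD → NZD:
NZD 675,000.00 ÷ 1.2256 (buy SGD at ask) = SGD 550,750.65
SGD 550,750.65 ÷ 1.3156 (buy USD at ask) = USD 418,630.78
USD 418,630.78 ÷ 0.61718 (buy NZD at ask) = NZD 678,296.09

Net profit: NZD 3,296.09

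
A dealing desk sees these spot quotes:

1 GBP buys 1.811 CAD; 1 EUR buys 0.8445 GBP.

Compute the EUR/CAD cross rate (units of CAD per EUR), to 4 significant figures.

1 EUR × 0.8445 = 0.8445 GBP
0.8445 GBP × 1.811 = 1.52939 CAD

EUR/CAD = 1.529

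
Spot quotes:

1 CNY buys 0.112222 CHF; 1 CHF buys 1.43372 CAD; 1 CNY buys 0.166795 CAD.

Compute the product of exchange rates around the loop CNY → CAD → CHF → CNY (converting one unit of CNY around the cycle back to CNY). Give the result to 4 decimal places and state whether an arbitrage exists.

1.0367 (arbitrage exists)

Around CNY → CAD → CHF → CNY: 1 × 0.166795 ÷ 1.43372 ÷ 0.112222 = 1.036670
Product > 1; profitable direction is CNY → CAD → CHF → CNY.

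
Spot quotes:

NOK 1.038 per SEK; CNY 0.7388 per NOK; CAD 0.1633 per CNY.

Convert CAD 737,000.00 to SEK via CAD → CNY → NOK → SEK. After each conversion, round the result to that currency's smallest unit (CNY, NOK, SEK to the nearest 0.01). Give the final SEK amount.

SEK 5,885,143.57

CAD 737,000.00 ÷ 0.1633 = CNY 4,513,165.95
CNY 4,513,165.95 ÷ 0.7388 = NOK 6,108,779.03
NOK 6,108,779.03 ÷ 1.038 = SEK 5,885,143.57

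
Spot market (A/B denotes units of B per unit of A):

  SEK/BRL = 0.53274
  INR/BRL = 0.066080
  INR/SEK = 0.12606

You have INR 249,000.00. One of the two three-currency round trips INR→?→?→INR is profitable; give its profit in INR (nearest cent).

Profitable loop is INR → SEK → BRL → INR:
INR 249,000.00 × 0.12606 = SEK 31,388.94
SEK 31,388.94 × 0.53274 = BRL 16,722.14
BRL 16,722.14 ÷ 0.066080 = INR 253,059.08
Profit = INR 253,059.08 − INR 249,000.00

Profit: INR 4,059.08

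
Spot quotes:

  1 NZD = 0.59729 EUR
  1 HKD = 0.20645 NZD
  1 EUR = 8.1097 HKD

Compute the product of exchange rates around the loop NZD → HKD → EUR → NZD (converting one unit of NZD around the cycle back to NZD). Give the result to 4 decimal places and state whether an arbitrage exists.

Around NZD → HKD → EUR → NZD: 1 ÷ 0.20645 ÷ 8.1097 ÷ 0.59729 = 0.999989
Product ≈ 1 (deviation 0.001%, within rounding noise).

1.0000 (no arbitrage)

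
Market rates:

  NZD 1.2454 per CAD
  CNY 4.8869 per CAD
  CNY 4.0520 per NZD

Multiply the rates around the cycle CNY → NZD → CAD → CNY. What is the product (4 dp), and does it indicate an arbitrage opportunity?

Around CNY → NZD → CAD → CNY: 1 ÷ 4.0520 ÷ 1.2454 × 4.8869 = 0.968401
Product < 1; profitable direction is CNY → CAD → NZD → CNY.

0.9684 (arbitrage exists)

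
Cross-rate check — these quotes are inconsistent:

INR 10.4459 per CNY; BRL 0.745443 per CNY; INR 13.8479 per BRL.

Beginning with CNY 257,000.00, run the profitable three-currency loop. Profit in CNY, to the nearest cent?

Profitable loop is CNY → INR → BRL → CNY:
CNY 257,000.00 × 10.4459 = INR 2,684,596.30
INR 2,684,596.30 ÷ 13.8479 = BRL 193,863.06
BRL 193,863.06 ÷ 0.745443 = CNY 260,064.23
Profit = CNY 260,064.23 − CNY 257,000.00

Profit: CNY 3,064.23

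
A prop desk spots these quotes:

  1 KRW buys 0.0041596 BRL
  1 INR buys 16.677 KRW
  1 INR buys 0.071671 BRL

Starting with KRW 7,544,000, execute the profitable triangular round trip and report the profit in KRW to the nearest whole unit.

Profitable loop is KRW → INR → BRL → KRW:
KRW 7,544,000 ÷ 16.677 = INR 452,359.54
INR 452,359.54 × 0.071671 = BRL 32,421.06
BRL 32,421.06 ÷ 0.0041596 = KRW 7,794,274
Profit = KRW 7,794,274 − KRW 7,544,000

Profit: KRW 250,274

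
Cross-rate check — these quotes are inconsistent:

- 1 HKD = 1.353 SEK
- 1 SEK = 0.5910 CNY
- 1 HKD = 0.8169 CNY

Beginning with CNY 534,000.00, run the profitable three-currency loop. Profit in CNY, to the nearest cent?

Profit: CNY 11,537.83

Profitable loop is CNY → SEK → HKD → CNY:
CNY 534,000.00 ÷ 0.5910 = SEK 903,553.30
SEK 903,553.30 ÷ 1.353 = HKD 667,814.71
HKD 667,814.71 × 0.8169 = CNY 545,537.83
Profit = CNY 545,537.83 − CNY 534,000.00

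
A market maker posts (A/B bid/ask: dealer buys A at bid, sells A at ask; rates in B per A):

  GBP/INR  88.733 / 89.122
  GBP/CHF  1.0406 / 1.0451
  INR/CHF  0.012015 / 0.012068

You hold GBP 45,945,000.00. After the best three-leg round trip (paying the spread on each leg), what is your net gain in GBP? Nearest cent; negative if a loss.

Best loop GBP → INR → CHF → GBP:
GBP 45,945,000.00 × 88.733 (sell GBP at bid) = INR 4,076,837,685.00
INR 4,076,837,685.00 × 0.012015 (sell INR at bid) = CHF 48,983,204.79
CHF 48,983,204.79 ÷ 1.0451 (buy GBP at ask) = GBP 46,869,395.07

Net profit: GBP 924,395.07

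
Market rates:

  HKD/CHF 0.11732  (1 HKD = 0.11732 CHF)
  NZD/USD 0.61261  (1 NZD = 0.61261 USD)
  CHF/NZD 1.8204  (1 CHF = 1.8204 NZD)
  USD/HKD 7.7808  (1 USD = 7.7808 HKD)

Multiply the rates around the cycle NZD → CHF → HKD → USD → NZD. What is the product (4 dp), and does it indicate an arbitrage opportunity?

Around NZD → CHF → HKD → USD → NZD: 1 ÷ 1.8204 ÷ 0.11732 ÷ 7.7808 ÷ 0.61261 = 0.982320
Product < 1; profitable direction is NZD → USD → HKD → CHF → NZD.

0.9823 (arbitrage exists)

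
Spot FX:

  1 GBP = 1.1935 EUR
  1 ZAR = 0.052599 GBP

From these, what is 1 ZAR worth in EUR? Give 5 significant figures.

1 ZAR × 0.052599 = 0.052599 GBP
0.052599 GBP × 1.1935 = 0.0627769 EUR

ZAR/EUR = 0.062777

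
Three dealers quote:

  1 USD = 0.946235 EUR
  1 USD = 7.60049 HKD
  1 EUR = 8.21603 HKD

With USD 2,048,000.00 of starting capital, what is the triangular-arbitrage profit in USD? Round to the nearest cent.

Profitable loop is USD → EUR → HKD → USD:
USD 2,048,000.00 × 0.946235 = EUR 1,937,889.28
EUR 1,937,889.28 × 8.21603 = HKD 15,921,756.46
HKD 15,921,756.46 ÷ 7.60049 = USD 2,094,832.89
Profit = USD 2,094,832.89 − USD 2,048,000.00

Profit: USD 46,832.89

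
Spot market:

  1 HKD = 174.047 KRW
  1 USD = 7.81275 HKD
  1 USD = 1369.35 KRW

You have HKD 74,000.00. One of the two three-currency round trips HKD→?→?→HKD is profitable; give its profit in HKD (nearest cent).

Profitable loop is HKD → USD → KRW → HKD:
HKD 74,000.00 ÷ 7.81275 = USD 9,471.70
USD 9,471.70 × 1369.35 = KRW 12,970,068
KRW 12,970,068 ÷ 174.047 = HKD 74,520.49
Profit = HKD 74,520.49 − HKD 74,000.00

Profit: HKD 520.49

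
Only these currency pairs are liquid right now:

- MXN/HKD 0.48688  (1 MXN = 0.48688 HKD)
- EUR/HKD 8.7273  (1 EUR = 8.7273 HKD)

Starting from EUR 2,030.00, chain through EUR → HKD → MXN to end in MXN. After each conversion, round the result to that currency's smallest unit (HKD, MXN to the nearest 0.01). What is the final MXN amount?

EUR 2,030.00 × 8.7273 = HKD 17,716.42
HKD 17,716.42 ÷ 0.48688 = MXN 36,387.65

MXN 36,387.65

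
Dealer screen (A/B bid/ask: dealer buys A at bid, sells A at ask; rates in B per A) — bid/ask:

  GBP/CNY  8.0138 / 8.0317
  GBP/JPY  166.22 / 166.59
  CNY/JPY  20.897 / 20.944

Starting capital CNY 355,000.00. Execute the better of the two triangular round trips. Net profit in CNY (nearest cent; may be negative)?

Net profit: CNY 1,863.28

Best loop CNY → JPY → GBP → CNY:
CNY 355,000.00 × 20.897 (sell CNY at bid) = JPY 7,418,435
JPY 7,418,435 ÷ 166.59 (buy GBP at ask) = GBP 44,531.09
GBP 44,531.09 × 8.0138 (sell GBP at bid) = CNY 356,863.28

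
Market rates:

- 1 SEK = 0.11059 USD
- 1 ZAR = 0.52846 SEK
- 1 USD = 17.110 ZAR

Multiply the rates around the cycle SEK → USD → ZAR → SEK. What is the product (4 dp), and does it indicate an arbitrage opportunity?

0.9999 (no arbitrage)

Around SEK → USD → ZAR → SEK: 1 × 0.11059 × 17.110 × 0.52846 = 0.999949
Product ≈ 1 (deviation 0.005%, within rounding noise).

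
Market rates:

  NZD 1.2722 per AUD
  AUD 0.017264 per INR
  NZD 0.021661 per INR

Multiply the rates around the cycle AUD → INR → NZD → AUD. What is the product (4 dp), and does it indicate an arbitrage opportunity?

Around AUD → INR → NZD → AUD: 1 ÷ 0.017264 × 0.021661 ÷ 1.2722 = 0.986238
Product < 1; profitable direction is AUD → NZD → INR → AUD.

0.9862 (arbitrage exists)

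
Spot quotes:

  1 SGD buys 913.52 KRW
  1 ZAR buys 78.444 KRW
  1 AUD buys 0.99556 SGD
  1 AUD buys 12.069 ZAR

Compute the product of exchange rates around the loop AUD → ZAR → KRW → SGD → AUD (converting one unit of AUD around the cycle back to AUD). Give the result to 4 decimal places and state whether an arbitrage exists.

Around AUD → ZAR → KRW → SGD → AUD: 1 × 12.069 × 78.444 ÷ 913.52 ÷ 0.99556 = 1.040988
Product > 1; profitable direction is AUD → ZAR → KRW → SGD → AUD.

1.0410 (arbitrage exists)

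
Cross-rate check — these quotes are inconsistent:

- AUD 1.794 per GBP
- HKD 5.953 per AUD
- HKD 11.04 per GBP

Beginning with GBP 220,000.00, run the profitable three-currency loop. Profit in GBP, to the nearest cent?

Profit: GBP 7,422.50

Profitable loop is GBP → HKD → AUD → GBP:
GBP 220,000.00 × 11.04 = HKD 2,428,800.00
HKD 2,428,800.00 ÷ 5.953 = AUD 407,995.97
AUD 407,995.97 ÷ 1.794 = GBP 227,422.50
Profit = GBP 227,422.50 − GBP 220,000.00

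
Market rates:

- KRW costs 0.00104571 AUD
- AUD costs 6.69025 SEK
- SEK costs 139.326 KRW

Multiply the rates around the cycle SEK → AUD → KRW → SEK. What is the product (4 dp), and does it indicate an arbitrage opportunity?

Around SEK → AUD → KRW → SEK: 1 ÷ 6.69025 ÷ 0.00104571 ÷ 139.326 = 1.025922
Product > 1; profitable direction is SEK → AUD → KRW → SEK.

1.0259 (arbitrage exists)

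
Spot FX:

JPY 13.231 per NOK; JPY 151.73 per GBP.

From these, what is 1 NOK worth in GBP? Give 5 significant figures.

1 NOK × 13.231 = 13.231 JPY
13.231 JPY ÷ 151.73 = 0.0872009 GBP

NOK/GBP = 0.087201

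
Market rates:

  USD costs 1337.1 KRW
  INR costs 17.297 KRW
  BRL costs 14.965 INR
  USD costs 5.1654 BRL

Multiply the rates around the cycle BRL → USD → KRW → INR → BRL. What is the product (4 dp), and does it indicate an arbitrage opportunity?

1.0000 (no arbitrage)

Around BRL → USD → KRW → INR → BRL: 1 ÷ 5.1654 × 1337.1 ÷ 17.297 ÷ 14.965 = 1.000029
Product ≈ 1 (deviation 0.003%, within rounding noise).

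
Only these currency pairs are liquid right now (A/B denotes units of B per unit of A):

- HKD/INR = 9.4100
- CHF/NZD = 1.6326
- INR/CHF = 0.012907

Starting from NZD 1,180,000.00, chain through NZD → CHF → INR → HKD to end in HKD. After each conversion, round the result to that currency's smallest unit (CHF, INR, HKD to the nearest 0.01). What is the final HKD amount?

HKD 5,950,963.43

NZD 1,180,000.00 ÷ 1.6326 = CHF 722,773.49
CHF 722,773.49 ÷ 0.012907 = INR 55,998,565.89
INR 55,998,565.89 ÷ 9.4100 = HKD 5,950,963.43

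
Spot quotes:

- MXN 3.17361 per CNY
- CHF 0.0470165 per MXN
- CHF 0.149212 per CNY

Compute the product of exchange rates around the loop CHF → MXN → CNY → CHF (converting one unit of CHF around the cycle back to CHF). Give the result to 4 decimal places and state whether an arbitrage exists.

1.0000 (no arbitrage)

Around CHF → MXN → CNY → CHF: 1 ÷ 0.0470165 ÷ 3.17361 × 0.149212 = 1.000000
Product ≈ 1 (deviation 0.000%, within rounding noise).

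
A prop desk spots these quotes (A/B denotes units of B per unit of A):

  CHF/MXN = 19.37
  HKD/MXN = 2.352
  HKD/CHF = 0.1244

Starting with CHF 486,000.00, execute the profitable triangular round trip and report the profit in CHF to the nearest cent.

Profitable loop is CHF → MXN → HKD → CHF:
CHF 486,000.00 × 19.37 = MXN 9,413,820.00
MXN 9,413,820.00 ÷ 2.352 = HKD 4,002,474.49
HKD 4,002,474.49 × 0.1244 = CHF 497,907.83
Profit = CHF 497,907.83 − CHF 486,000.00

Profit: CHF 11,907.83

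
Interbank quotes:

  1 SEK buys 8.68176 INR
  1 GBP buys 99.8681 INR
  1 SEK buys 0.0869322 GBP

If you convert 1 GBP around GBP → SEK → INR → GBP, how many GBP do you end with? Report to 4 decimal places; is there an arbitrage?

Around GBP → SEK → INR → GBP: 1 ÷ 0.0869322 × 8.68176 ÷ 99.8681 = 1.000001
Product ≈ 1 (deviation 0.000%, within rounding noise).

1.0000 (no arbitrage)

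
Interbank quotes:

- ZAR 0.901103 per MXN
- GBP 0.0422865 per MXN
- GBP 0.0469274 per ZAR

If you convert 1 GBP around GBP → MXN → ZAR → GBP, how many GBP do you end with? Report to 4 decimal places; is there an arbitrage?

Around GBP → MXN → ZAR → GBP: 1 ÷ 0.0422865 × 0.901103 × 0.0469274 = 0.999998
Product ≈ 1 (deviation 0.000%, within rounding noise).

1.0000 (no arbitrage)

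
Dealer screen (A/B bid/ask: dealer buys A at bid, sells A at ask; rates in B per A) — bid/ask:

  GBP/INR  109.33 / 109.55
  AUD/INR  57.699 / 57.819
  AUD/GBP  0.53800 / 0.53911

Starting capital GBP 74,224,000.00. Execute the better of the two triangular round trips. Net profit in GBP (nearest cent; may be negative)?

Net profit: GBP 1,284,423.48

Best loop GBP → INR → AUD → GBP:
GBP 74,224,000.00 × 109.33 (sell GBP at bid) = INR 8,114,909,920.00
INR 8,114,909,920.00 ÷ 57.819 (buy AUD at ask) = AUD 140,350,229.51
AUD 140,350,229.51 × 0.53800 (sell AUD at bid) = GBP 75,508,423.48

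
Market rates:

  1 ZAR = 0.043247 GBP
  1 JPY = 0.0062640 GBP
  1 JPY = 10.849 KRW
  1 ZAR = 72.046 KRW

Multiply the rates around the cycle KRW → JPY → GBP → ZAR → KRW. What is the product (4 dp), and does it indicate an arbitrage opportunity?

Around KRW → JPY → GBP → ZAR → KRW: 1 ÷ 10.849 × 0.0062640 ÷ 0.043247 × 72.046 = 0.961869
Product < 1; profitable direction is KRW → ZAR → GBP → JPY → KRW.

0.9619 (arbitrage exists)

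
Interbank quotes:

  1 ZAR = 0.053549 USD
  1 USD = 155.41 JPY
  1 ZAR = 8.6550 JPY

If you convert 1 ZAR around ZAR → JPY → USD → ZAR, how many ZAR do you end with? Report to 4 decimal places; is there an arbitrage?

1.0400 (arbitrage exists)

Around ZAR → JPY → USD → ZAR: 1 × 8.6550 ÷ 155.41 ÷ 0.053549 = 1.040008
Product > 1; profitable direction is ZAR → JPY → USD → ZAR.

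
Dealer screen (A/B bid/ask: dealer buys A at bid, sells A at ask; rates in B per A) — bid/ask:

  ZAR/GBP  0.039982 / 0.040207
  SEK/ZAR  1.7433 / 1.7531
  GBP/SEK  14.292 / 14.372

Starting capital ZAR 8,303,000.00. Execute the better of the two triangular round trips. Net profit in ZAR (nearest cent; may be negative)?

Best loop ZAR → GBP → SEK → ZAR:
ZAR 8,303,000.00 × 0.039982 (sell ZAR at bid) = GBP 331,970.55
GBP 331,970.55 × 14.292 (sell GBP at bid) = SEK 4,744,523.04
SEK 4,744,523.04 × 1.7433 (sell SEK at bid) = ZAR 8,271,127.02

Net result: ZAR -31,872.98 (no profitable arbitrage after spreads)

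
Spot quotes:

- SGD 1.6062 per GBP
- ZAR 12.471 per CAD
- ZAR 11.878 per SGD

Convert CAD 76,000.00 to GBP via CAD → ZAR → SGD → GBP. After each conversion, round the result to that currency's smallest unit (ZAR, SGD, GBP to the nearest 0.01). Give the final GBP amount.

CAD 76,000.00 × 12.471 = ZAR 947,796.00
ZAR 947,796.00 ÷ 11.878 = SGD 79,794.24
SGD 79,794.24 ÷ 1.6062 = GBP 49,678.89

GBP 49,678.89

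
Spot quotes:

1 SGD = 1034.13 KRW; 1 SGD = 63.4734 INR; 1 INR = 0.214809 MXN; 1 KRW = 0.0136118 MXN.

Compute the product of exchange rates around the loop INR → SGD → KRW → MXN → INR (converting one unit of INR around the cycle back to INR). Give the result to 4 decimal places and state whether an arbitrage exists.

Around INR → SGD → KRW → MXN → INR: 1 ÷ 63.4734 × 1034.13 × 0.0136118 ÷ 0.214809 = 1.032396
Product > 1; profitable direction is INR → SGD → KRW → MXN → INR.

1.0324 (arbitrage exists)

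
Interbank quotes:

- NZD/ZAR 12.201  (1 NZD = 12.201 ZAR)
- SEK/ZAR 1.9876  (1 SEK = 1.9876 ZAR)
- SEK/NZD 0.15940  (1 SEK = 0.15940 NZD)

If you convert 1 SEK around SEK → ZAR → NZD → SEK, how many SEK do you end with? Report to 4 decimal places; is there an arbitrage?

Around SEK → ZAR → NZD → SEK: 1 × 1.9876 ÷ 12.201 ÷ 0.15940 = 1.021987
Product > 1; profitable direction is SEK → ZAR → NZD → SEK.

1.0220 (arbitrage exists)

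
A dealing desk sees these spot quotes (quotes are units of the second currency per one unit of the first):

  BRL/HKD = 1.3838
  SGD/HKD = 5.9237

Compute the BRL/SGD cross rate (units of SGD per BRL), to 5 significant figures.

1 BRL × 1.3838 = 1.3838 HKD
1.3838 HKD ÷ 5.9237 = 0.233604 SGD

BRL/SGD = 0.23360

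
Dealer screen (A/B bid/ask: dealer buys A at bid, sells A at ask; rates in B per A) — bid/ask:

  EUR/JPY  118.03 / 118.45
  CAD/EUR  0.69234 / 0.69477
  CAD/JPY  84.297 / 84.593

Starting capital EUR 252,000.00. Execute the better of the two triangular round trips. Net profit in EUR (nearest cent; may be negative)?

Best loop EUR → CAD → JPY → EUR:
EUR 252,000.00 ÷ 0.69477 (buy CAD at ask) = CAD 362,709.96
CAD 362,709.96 × 84.297 (sell CAD at bid) = JPY 30,575,362
JPY 30,575,362 ÷ 118.45 (buy EUR at ask) = EUR 258,128.84

Net profit: EUR 6,128.84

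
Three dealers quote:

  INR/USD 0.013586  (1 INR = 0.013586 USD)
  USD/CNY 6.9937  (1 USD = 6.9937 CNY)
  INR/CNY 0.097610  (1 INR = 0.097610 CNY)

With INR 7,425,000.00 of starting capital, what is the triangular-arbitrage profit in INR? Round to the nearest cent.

Profit: INR 202,674.67

Profitable loop is INR → CNY → USD → INR:
INR 7,425,000.00 × 0.097610 = CNY 724,754.25
CNY 724,754.25 ÷ 6.9937 = USD 103,629.59
USD 103,629.59 ÷ 0.013586 = INR 7,627,674.67
Profit = INR 7,627,674.67 − INR 7,425,000.00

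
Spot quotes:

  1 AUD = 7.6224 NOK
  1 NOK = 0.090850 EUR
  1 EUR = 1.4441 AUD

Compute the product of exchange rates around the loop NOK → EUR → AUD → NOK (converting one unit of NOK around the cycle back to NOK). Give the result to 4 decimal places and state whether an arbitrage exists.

Around NOK → EUR → AUD → NOK: 1 × 0.090850 × 1.4441 × 7.6224 = 1.000032
Product ≈ 1 (deviation 0.003%, within rounding noise).

1.0000 (no arbitrage)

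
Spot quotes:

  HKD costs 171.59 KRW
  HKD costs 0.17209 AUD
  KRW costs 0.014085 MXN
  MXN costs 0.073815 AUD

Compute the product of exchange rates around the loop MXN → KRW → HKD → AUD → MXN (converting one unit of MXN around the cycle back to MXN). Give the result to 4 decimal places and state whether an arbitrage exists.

Around MXN → KRW → HKD → AUD → MXN: 1 ÷ 0.014085 ÷ 171.59 × 0.17209 ÷ 0.073815 = 0.964633
Product < 1; profitable direction is MXN → AUD → HKD → KRW → MXN.

0.9646 (arbitrage exists)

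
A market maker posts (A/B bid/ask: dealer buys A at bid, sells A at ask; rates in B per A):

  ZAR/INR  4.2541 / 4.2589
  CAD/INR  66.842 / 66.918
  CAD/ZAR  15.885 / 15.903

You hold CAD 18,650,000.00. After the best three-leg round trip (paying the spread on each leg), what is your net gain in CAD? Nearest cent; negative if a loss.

Net profit: CAD 183,489.63

Best loop CAD → ZAR → INR → CAD:
CAD 18,650,000.00 × 15.885 (sell CAD at bid) = ZAR 296,255,250.00
ZAR 296,255,250.00 × 4.2541 (sell ZAR at bid) = INR 1,260,299,459.03
INR 1,260,299,459.03 ÷ 66.918 (buy CAD at ask) = CAD 18,833,489.63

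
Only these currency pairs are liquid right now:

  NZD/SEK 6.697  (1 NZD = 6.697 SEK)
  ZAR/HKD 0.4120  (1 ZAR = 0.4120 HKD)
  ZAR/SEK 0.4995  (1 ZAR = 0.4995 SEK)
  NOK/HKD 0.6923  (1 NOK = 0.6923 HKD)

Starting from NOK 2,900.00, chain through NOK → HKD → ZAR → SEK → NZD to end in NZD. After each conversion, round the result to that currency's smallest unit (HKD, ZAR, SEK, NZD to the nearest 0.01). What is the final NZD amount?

NOK 2,900.00 × 0.6923 = HKD 2,007.67
HKD 2,007.67 ÷ 0.4120 = ZAR 4,872.99
ZAR 4,872.99 × 0.4995 = SEK 2,434.06
SEK 2,434.06 ÷ 6.697 = NZD 363.46

NZD 363.46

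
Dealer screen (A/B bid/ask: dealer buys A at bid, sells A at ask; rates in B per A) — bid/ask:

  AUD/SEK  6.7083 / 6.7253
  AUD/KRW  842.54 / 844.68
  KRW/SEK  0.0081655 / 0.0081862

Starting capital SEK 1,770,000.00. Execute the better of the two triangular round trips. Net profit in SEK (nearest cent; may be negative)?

Best loop SEK → AUD → KRW → SEK:
SEK 1,770,000.00 ÷ 6.7253 (buy AUD at ask) = AUD 263,185.29
AUD 263,185.29 × 842.54 (sell AUD at bid) = KRW 221,744,130
KRW 221,744,130 × 0.0081655 (sell KRW at bid) = SEK 1,810,651.70

Net profit: SEK 40,651.70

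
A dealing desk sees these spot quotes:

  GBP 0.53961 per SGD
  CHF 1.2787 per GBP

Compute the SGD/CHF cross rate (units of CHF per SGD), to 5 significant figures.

SGD/CHF = 0.69000

1 SGD × 0.53961 = 0.53961 GBP
0.53961 GBP × 1.2787 = 0.689999 CHF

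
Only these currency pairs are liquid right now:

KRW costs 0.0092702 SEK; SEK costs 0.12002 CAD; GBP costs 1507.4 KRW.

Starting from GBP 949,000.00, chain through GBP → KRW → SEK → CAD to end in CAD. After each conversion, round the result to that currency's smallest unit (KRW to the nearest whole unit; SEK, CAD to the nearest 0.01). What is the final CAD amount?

GBP 949,000.00 × 1507.4 = KRW 1,430,522,600
KRW 1,430,522,600 × 0.0092702 = SEK 13,261,230.61
SEK 13,261,230.61 × 0.12002 = CAD 1,591,612.90

CAD 1,591,612.90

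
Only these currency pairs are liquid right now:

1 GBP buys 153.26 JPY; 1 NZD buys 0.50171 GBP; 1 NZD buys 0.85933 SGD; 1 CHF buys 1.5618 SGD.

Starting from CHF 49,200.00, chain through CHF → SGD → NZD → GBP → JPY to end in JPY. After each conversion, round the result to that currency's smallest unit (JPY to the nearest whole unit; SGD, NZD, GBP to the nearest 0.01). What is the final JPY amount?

CHF 49,200.00 × 1.5618 = SGD 76,840.56
SGD 76,840.56 ÷ 0.85933 = NZD 89,419.15
NZD 89,419.15 × 0.50171 = GBP 44,862.48
GBP 44,862.48 × 153.26 = JPY 6,875,624

JPY 6,875,624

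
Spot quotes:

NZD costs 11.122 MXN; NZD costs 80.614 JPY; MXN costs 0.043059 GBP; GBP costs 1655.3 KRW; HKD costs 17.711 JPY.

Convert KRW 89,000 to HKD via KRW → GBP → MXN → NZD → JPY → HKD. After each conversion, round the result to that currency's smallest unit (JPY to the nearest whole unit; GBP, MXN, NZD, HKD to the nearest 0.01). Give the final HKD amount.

KRW 89,000 ÷ 1655.3 = GBP 53.77
GBP 53.77 ÷ 0.043059 = MXN 1,248.75
MXN 1,248.75 ÷ 11.122 = NZD 112.28
NZD 112.28 × 80.614 = JPY 9,051
JPY 9,051 ÷ 17.711 = HKD 511.04

HKD 511.04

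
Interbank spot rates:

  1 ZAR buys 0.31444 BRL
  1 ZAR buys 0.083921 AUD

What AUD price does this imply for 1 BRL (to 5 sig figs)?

BRL/AUD = 0.26689

1 BRL ÷ 0.31444 = 3.18026 ZAR
3.18026 ZAR × 0.083921 = 0.26689 AUD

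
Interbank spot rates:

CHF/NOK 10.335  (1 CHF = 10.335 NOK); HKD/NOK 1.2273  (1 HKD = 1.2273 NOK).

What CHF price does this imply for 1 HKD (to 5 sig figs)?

HKD/CHF = 0.11875

1 HKD × 1.2273 = 1.2273 NOK
1.2273 NOK ÷ 10.335 = 0.118752 CHF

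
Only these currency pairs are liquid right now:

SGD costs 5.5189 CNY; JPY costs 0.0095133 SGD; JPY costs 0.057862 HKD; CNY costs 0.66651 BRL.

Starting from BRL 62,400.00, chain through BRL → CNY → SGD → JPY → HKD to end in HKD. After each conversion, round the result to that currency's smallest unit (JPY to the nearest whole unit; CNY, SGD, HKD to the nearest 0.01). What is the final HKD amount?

HKD 103,178.13

BRL 62,400.00 ÷ 0.66651 = CNY 93,622.00
CNY 93,622.00 ÷ 5.5189 = SGD 16,963.89
SGD 16,963.89 ÷ 0.0095133 = JPY 1,783,176
JPY 1,783,176 × 0.057862 = HKD 103,178.13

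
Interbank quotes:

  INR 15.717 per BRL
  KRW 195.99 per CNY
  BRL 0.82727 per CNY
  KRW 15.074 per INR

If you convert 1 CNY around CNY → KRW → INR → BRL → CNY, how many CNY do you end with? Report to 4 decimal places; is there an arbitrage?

Around CNY → KRW → INR → BRL → CNY: 1 × 195.99 ÷ 15.074 ÷ 15.717 ÷ 0.82727 = 0.999973
Product ≈ 1 (deviation 0.003%, within rounding noise).

1.0000 (no arbitrage)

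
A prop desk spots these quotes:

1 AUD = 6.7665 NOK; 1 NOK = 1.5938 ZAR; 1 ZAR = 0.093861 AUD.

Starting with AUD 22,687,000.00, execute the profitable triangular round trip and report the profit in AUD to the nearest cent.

Profitable loop is AUD → NOK → ZAR → AUD:
AUD 22,687,000.00 × 6.7665 = NOK 153,511,585.50
NOK 153,511,585.50 × 1.5938 = ZAR 244,666,764.97
ZAR 244,666,764.97 × 0.093861 = AUD 22,964,667.23
Profit = AUD 22,964,667.23 − AUD 22,687,000.00

Profit: AUD 277,667.23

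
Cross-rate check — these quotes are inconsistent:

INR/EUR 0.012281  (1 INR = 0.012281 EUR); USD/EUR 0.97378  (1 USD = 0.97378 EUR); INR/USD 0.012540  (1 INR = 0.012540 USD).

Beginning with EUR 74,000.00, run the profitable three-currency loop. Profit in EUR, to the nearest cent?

Profit: EUR 422.98

Profitable loop is EUR → USD → INR → EUR:
EUR 74,000.00 ÷ 0.97378 = USD 75,992.52
USD 75,992.52 ÷ 0.012540 = INR 6,060,009.89
INR 6,060,009.89 × 0.012281 = EUR 74,422.98
Profit = EUR 74,422.98 − EUR 74,000.00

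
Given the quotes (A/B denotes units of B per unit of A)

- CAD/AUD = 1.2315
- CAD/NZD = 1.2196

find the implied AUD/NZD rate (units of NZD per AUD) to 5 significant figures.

1 AUD ÷ 1.2315 = 0.812018 CAD
0.812018 CAD × 1.2196 = 0.990337 NZD

AUD/NZD = 0.99034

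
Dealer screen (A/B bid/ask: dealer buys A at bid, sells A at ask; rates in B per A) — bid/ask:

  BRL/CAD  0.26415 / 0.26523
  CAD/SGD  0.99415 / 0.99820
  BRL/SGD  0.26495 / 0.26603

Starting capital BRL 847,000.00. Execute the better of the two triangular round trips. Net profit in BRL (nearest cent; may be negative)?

Net profit: BRL 631.57

Best loop BRL → SGD → CAD → BRL:
BRL 847,000.00 × 0.26495 (sell BRL at bid) = SGD 224,412.65
SGD 224,412.65 ÷ 0.99820 (buy CAD at ask) = CAD 224,817.32
CAD 224,817.32 ÷ 0.26523 (buy BRL at ask) = BRL 847,631.57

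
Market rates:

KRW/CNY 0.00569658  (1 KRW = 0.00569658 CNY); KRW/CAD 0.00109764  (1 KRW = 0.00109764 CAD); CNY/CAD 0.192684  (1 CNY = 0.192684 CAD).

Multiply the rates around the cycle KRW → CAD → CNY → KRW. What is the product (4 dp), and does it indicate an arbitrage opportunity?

Around KRW → CAD → CNY → KRW: 1 × 0.00109764 ÷ 0.192684 ÷ 0.00569658 = 1.000000
Product ≈ 1 (deviation 0.000%, within rounding noise).

1.0000 (no arbitrage)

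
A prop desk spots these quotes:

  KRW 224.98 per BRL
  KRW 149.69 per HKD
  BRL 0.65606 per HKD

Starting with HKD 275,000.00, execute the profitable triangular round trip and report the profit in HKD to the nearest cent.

Profit: HKD 3,893.25

Profitable loop is HKD → KRW → BRL → HKD:
HKD 275,000.00 × 149.69 = KRW 41,164,750
KRW 41,164,750 ÷ 224.98 = BRL 182,970.71
BRL 182,970.71 ÷ 0.65606 = HKD 278,893.25
Profit = HKD 278,893.25 − HKD 275,000.00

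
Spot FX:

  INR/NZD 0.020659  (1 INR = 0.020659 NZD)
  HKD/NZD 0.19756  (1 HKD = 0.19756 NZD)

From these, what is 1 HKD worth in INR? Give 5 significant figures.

1 HKD × 0.19756 = 0.19756 NZD
0.19756 NZD ÷ 0.020659 = 9.5629 INR

HKD/INR = 9.5629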